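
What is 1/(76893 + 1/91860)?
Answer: 91860/7063390981 ≈ 1.3005e-5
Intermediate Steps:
1/(76893 + 1/91860) = 1/(7063390981/91860) = 91860/7063390981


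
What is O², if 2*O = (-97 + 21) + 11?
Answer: 4225/4 ≈ 1056.3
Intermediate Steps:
O = -65/2 (O = ((-97 + 21) + 11)/2 = (-76 + 11)/2 = (½)*(-65) = -65/2 ≈ -32.500)
O² = (-65/2)² = 4225/4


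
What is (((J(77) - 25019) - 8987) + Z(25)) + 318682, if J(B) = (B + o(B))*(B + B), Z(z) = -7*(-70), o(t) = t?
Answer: 308882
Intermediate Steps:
Z(z) = 490
J(B) = 4*B² (J(B) = (B + B)*(B + B) = (2*B)*(2*B) = 4*B²)
(((J(77) - 25019) - 8987) + Z(25)) + 318682 = (((4*77² - 25019) - 8987) + 490) + 318682 = (((4*5929 - 25019) - 8987) + 490) + 318682 = (((23716 - 25019) - 8987) + 490) + 318682 = ((-1303 - 8987) + 490) + 318682 = (-10290 + 490) + 318682 = -9800 + 318682 = 308882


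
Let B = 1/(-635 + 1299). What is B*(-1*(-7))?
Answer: 7/664 ≈ 0.010542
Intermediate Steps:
B = 1/664 ≈ 0.0015060
B*(-1*(-7)) = (-1*(-7))/664 = (1/664)*7 = 7/664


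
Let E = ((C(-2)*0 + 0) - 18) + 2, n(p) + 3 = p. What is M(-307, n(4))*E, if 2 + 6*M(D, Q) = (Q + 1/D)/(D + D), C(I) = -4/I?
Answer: 1509208/282747 ≈ 5.3377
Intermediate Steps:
n(p) = -3 + p
E = -16 (E = ((-4/(-2)*0 + 0) - 18) + 2 = ((-4*(-½)*0 + 0) - 18) + 2 = ((2*0 + 0) - 18) + 2 = ((0 + 0) - 18) + 2 = (0 - 18) + 2 = -18 + 2 = -16)
M(D, Q) = -⅓ + (Q + 1/D)/(12*D) (M(D, Q) = -⅓ + ((Q + 1/D)/(D + D))/6 = -⅓ + ((Q + 1/D)/((2*D)))/6 = -⅓ + ((Q + 1/D)*(1/(2*D)))/6 = -⅓ + ((Q + 1/D)/(2*D))/6 = -⅓ + (Q + 1/D)/(12*D))
M(-307, n(4))*E = ((1/12)*(1 - 4*(-307)² - 307*(-3 + 4))/(-307)²)*(-16) = ((1/12)*(1/94249)*(1 - 4*94249 - 307*1))*(-16) = ((1/12)*(1/94249)*(1 - 376996 - 307))*(-16) = ((1/12)*(1/94249)*(-377302))*(-16) = -188651/565494*(-16) = 1509208/282747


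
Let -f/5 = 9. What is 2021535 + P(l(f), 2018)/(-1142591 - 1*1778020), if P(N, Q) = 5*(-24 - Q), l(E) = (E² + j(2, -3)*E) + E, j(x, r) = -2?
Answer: 5904117368095/2920611 ≈ 2.0215e+6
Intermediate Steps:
f = -45 (f = -5*9 = -45)
l(E) = E² - E (l(E) = (E² - 2*E) + E = E² - E)
P(N, Q) = -120 - 5*Q
2021535 + P(l(f), 2018)/(-1142591 - 1*1778020) = 2021535 + (-120 - 5*2018)/(-1142591 - 1*1778020) = 2021535 + (-120 - 10090)/(-1142591 - 1778020) = 2021535 - 10210/(-2920611) = 2021535 - 10210*(-1/2920611) = 2021535 + 10210/2920611 = 5904117368095/2920611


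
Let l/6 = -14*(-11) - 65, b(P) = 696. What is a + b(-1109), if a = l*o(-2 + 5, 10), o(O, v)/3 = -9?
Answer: -13722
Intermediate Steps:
o(O, v) = -27 (o(O, v) = 3*(-9) = -27)
l = 534 (l = 6*(-14*(-11) - 65) = 6*(154 - 65) = 6*89 = 534)
a = -14418 (a = 534*(-27) = -14418)
a + b(-1109) = -14418 + 696 = -13722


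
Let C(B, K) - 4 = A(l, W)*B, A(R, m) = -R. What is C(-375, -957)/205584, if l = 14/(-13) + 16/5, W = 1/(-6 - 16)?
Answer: 5201/1336296 ≈ 0.0038921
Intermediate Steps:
W = -1/22 (W = 1/(-22) = -1/22 ≈ -0.045455)
l = 138/65 (l = 14*(-1/13) + 16*(1/5) = -14/13 + 16/5 = 138/65 ≈ 2.1231)
C(B, K) = 4 - 138*B/65 (C(B, K) = 4 + (-1*138/65)*B = 4 - 138*B/65)
C(-375, -957)/205584 = (4 - 138/65*(-375))/205584 = (4 + 10350/13)*(1/205584) = (10402/13)*(1/205584) = 5201/1336296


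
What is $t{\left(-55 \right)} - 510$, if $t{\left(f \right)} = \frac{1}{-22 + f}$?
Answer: $- \frac{39271}{77} \approx -510.01$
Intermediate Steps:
$t{\left(-55 \right)} - 510 = \frac{1}{-22 - 55} - 510 = \frac{1}{-77} - 510 = - \frac{1}{77} - 510 = - \frac{39271}{77}$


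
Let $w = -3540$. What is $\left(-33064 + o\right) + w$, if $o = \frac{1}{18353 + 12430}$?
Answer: $- \frac{1126780931}{30783} \approx -36604.0$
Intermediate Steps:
$o = \frac{1}{30783} \approx 3.2485 \cdot 10^{-5}$
$\left(-33064 + o\right) + w = \left(-33064 + \frac{1}{30783}\right) - 3540 = - \frac{1017809111}{30783} - 3540 = - \frac{1126780931}{30783}$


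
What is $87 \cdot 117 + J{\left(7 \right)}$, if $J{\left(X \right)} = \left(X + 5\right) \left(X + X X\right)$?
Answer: $10851$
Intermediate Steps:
$J{\left(X \right)} = \left(5 + X\right) \left(X + X^{2}\right)$
$87 \cdot 117 + J{\left(7 \right)} = 87 \cdot 117 + 7 \left(5 + 7^{2} + 6 \cdot 7\right) = 10179 + 7 \left(5 + 49 + 42\right) = 10179 + 7 \cdot 96 = 10179 + 672 = 10851$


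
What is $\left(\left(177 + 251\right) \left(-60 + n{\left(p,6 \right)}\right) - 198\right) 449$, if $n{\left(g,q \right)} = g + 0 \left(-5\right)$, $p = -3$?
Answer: $-12195738$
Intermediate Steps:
$n{\left(g,q \right)} = g$ ($n{\left(g,q \right)} = g + 0 = g$)
$\left(\left(177 + 251\right) \left(-60 + n{\left(p,6 \right)}\right) - 198\right) 449 = \left(\left(177 + 251\right) \left(-60 - 3\right) - 198\right) 449 = \left(428 \left(-63\right) - 198\right) 449 = \left(-26964 - 198\right) 449 = \left(-27162\right) 449 = -12195738$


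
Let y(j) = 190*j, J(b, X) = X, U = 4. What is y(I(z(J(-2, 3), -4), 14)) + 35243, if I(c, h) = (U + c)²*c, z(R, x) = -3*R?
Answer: -7507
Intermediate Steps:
I(c, h) = c*(4 + c)² (I(c, h) = (4 + c)²*c = c*(4 + c)²)
y(I(z(J(-2, 3), -4), 14)) + 35243 = 190*((-3*3)*(4 - 3*3)²) + 35243 = 190*(-9*(4 - 9)²) + 35243 = 190*(-9*(-5)²) + 35243 = 190*(-9*25) + 35243 = 190*(-225) + 35243 = -42750 + 35243 = -7507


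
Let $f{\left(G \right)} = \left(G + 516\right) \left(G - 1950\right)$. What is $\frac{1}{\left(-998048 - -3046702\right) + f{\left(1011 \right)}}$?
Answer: $\frac{1}{614801} \approx 1.6265 \cdot 10^{-6}$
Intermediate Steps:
$f{\left(G \right)} = \left(-1950 + G\right) \left(516 + G\right)$ ($f{\left(G \right)} = \left(516 + G\right) \left(-1950 + G\right) = \left(-1950 + G\right) \left(516 + G\right)$)
$\frac{1}{\left(-998048 - -3046702\right) + f{\left(1011 \right)}} = \frac{1}{\left(-998048 - -3046702\right) - \left(2455974 - 1022121\right)} = \frac{1}{\left(-998048 + 3046702\right) - 1433853} = \frac{1}{2048654 - 1433853} = \frac{1}{614801}$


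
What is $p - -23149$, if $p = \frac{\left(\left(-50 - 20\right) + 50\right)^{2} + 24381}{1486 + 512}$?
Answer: $\frac{46276483}{1998} \approx 23161.0$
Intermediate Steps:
$p = \frac{24781}{1998}$ ($p = \frac{\left(-70 + 50\right)^{2} + 24381}{1998} = \left(\left(-20\right)^{2} + 24381\right) \frac{1}{1998} = \left(400 + 24381\right) \frac{1}{1998} = 24781 \cdot \frac{1}{1998} = \frac{24781}{1998} \approx 12.403$)
$p - -23149 = \frac{24781}{1998} - -23149 = \frac{24781}{1998} + 23149 = \frac{46276483}{1998}$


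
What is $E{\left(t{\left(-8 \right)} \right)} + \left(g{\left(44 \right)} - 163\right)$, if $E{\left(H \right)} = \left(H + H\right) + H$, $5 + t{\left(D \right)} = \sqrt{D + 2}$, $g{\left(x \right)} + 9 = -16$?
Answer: $-203 + 3 i \sqrt{6} \approx -203.0 + 7.3485 i$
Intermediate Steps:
$g{\left(x \right)} = -25$ ($g{\left(x \right)} = -9 - 16 = -25$)
$t{\left(D \right)} = -5 + \sqrt{2 + D}$ ($t{\left(D \right)} = -5 + \sqrt{D + 2} = -5 + \sqrt{2 + D}$)
$E{\left(H \right)} = 3 H$ ($E{\left(H \right)} = 2 H + H = 3 H$)
$E{\left(t{\left(-8 \right)} \right)} + \left(g{\left(44 \right)} - 163\right) = 3 \left(-5 + \sqrt{2 - 8}\right) - 188 = 3 \left(-5 + \sqrt{-6}\right) - 188 = 3 \left(-5 + i \sqrt{6}\right) - 188 = \left(-15 + 3 i \sqrt{6}\right) - 188 = -203 + 3 i \sqrt{6}$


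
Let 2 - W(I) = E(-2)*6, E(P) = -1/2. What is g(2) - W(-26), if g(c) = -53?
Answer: -58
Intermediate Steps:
E(P) = -½ (E(P) = -1*½ = -½)
W(I) = 5 (W(I) = 2 - (-1)*6/2 = 2 - 1*(-3) = 2 + 3 = 5)
g(2) - W(-26) = -53 - 1*5 = -53 - 5 = -58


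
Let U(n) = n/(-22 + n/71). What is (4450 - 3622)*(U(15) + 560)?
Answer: 716431140/1547 ≈ 4.6311e+5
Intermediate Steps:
U(n) = n/(-22 + n/71) (U(n) = n/(-22 + n*(1/71)) = n/(-22 + n/71))
(4450 - 3622)*(U(15) + 560) = (4450 - 3622)*(71*15/(-1562 + 15) + 560) = 828*(71*15/(-1547) + 560) = 828*(71*15*(-1/1547) + 560) = 828*(-1065/1547 + 560) = 828*(865255/1547) = 716431140/1547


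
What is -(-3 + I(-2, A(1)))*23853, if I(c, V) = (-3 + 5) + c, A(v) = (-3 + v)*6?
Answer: 71559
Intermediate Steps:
A(v) = -18 + 6*v
I(c, V) = 2 + c
-(-3 + I(-2, A(1)))*23853 = -(-3 + (2 - 2))*23853 = -(-3 + 0)*23853 = -1*(-3)*23853 = 3*23853 = 71559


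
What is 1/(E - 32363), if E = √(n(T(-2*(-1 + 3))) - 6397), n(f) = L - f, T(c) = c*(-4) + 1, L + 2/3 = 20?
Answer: -97089/3142110491 - 4*I*√3597/3142110491 ≈ -3.0899e-5 - 7.635e-8*I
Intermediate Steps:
L = 58/3 (L = -⅔ + 20 = 58/3 ≈ 19.333)
T(c) = 1 - 4*c (T(c) = -4*c + 1 = 1 - 4*c)
n(f) = 58/3 - f
E = 4*I*√3597/3 (E = √((58/3 - (1 - (-8)*(-1 + 3))) - 6397) = √((58/3 - (1 - (-8)*2)) - 6397) = √((58/3 - (1 - 4*(-4))) - 6397) = √((58/3 - (1 + 16)) - 6397) = √((58/3 - 1*17) - 6397) = √((58/3 - 17) - 6397) = √(7/3 - 6397) = √(-19184/3) = 4*I*√3597/3 ≈ 79.967*I)
1/(E - 32363) = 1/(4*I*√3597/3 - 32363) = 1/(-32363 + 4*I*√3597/3)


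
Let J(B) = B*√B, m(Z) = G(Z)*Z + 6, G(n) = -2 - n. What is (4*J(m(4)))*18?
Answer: -3888*I*√2 ≈ -5498.5*I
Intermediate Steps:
m(Z) = 6 + Z*(-2 - Z) (m(Z) = (-2 - Z)*Z + 6 = Z*(-2 - Z) + 6 = 6 + Z*(-2 - Z))
J(B) = B^(3/2)
(4*J(m(4)))*18 = (4*(6 - 1*4*(2 + 4))^(3/2))*18 = (4*(6 - 1*4*6)^(3/2))*18 = (4*(6 - 24)^(3/2))*18 = (4*(-18)^(3/2))*18 = (4*(-54*I*√2))*18 = -216*I*√2*18 = -3888*I*√2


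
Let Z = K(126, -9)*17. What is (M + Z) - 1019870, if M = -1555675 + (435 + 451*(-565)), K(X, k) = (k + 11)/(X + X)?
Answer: -356570533/126 ≈ -2.8299e+6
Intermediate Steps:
K(X, k) = (11 + k)/(2*X) (K(X, k) = (11 + k)/((2*X)) = (11 + k)*(1/(2*X)) = (11 + k)/(2*X))
M = -1810055 (M = -1555675 + (435 - 254815) = -1555675 - 254380 = -1810055)
Z = 17/126 (Z = ((½)*(11 - 9)/126)*17 = ((½)*(1/126)*2)*17 = (1/126)*17 = 17/126 ≈ 0.13492)
(M + Z) - 1019870 = (-1810055 + 17/126) - 1019870 = -228066913/126 - 1019870 = -356570533/126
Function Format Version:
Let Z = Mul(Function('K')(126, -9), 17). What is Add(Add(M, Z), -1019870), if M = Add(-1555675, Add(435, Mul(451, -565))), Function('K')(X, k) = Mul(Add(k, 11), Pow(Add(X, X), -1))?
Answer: Rational(-356570533, 126) ≈ -2.8299e+6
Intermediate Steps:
Function('K')(X, k) = Mul(Rational(1, 2), Pow(X, -1), Add(11, k)) (Function('K')(X, k) = Mul(Add(11, k), Pow(Mul(2, X), -1)) = Mul(Add(11, k), Mul(Rational(1, 2), Pow(X, -1))) = Mul(Rational(1, 2), Pow(X, -1), Add(11, k)))
M = -1810055 (M = Add(-1555675, Add(435, -254815)) = Add(-1555675, -254380) = -1810055)
Z = Rational(17, 126) (Z = Mul(Mul(Rational(1, 2), Pow(126, -1), Add(11, -9)), 17) = Mul(Mul(Rational(1, 2), Rational(1, 126), 2), 17) = Mul(Rational(1, 126), 17) = Rational(17, 126) ≈ 0.13492)
Add(Add(M, Z), -1019870) = Add(Add(-1810055, Rational(17, 126)), -1019870) = Add(Rational(-228066913, 126), -1019870) = Rational(-356570533, 126)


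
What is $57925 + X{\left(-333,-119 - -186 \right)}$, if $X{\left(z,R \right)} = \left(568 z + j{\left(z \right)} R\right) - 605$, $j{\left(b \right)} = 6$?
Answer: $-131422$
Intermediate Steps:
$X{\left(z,R \right)} = -605 + 6 R + 568 z$ ($X{\left(z,R \right)} = \left(568 z + 6 R\right) - 605 = \left(6 R + 568 z\right) - 605 = -605 + 6 R + 568 z$)
$57925 + X{\left(-333,-119 - -186 \right)} = 57925 + \left(-605 + 6 \left(-119 - -186\right) + 568 \left(-333\right)\right) = 57925 - \left(189749 - 6 \left(-119 + 186\right)\right) = 57925 - 189347 = -131422$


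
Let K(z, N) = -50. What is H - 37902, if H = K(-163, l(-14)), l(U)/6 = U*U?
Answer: -37952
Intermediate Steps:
l(U) = 6*U² (l(U) = 6*(U*U) = 6*U²)
H = -50
H - 37902 = -50 - 37902 = -37952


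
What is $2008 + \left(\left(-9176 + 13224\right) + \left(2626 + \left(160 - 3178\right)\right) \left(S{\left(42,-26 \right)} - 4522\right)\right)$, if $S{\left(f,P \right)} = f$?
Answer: $1762216$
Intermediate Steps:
$2008 + \left(\left(-9176 + 13224\right) + \left(2626 + \left(160 - 3178\right)\right) \left(S{\left(42,-26 \right)} - 4522\right)\right) = 2008 + \left(\left(-9176 + 13224\right) + \left(2626 + \left(160 - 3178\right)\right) \left(42 - 4522\right)\right) = 2008 + \left(4048 + \left(2626 - 3018\right) \left(-4480\right)\right) = 2008 + \left(4048 - -1756160\right) = 2008 + \left(4048 + 1756160\right) = 2008 + 1760208 = 1762216$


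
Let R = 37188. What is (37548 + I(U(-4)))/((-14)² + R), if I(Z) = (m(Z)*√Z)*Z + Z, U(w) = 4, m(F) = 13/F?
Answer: 18789/18692 ≈ 1.0052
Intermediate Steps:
I(Z) = Z + 13*√Z (I(Z) = ((13/Z)*√Z)*Z + Z = (13/√Z)*Z + Z = 13*√Z + Z = Z + 13*√Z)
(37548 + I(U(-4)))/((-14)² + R) = (37548 + (4 + 13*√4))/((-14)² + 37188) = (37548 + (4 + 13*2))/(196 + 37188) = (37548 + (4 + 26))/37384 = (37548 + 30)*(1/37384) = 37578*(1/37384) = 18789/18692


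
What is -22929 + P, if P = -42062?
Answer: -64991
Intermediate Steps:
-22929 + P = -22929 - 42062 = -64991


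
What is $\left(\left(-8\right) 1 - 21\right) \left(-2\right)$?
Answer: $58$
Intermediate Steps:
$\left(\left(-8\right) 1 - 21\right) \left(-2\right) = \left(-8 - 21\right) \left(-2\right) = \left(-29\right) \left(-2\right) = 58$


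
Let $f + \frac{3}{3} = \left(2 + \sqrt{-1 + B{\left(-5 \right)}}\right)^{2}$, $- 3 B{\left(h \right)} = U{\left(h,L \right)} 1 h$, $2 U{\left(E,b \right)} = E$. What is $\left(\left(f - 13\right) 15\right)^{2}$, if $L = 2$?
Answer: $\frac{132625}{4} - 4550 i \sqrt{186} \approx 33156.0 - 62054.0 i$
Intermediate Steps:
$U{\left(E,b \right)} = \frac{E}{2}$
$B{\left(h \right)} = - \frac{h^{2}}{6}$ ($B{\left(h \right)} = - \frac{\frac{h}{2} \cdot 1 h}{3} = - \frac{\frac{h}{2} h}{3} = - \frac{\frac{1}{2} h^{2}}{3} = - \frac{h^{2}}{6}$)
$f = -1 + \left(2 + \frac{i \sqrt{186}}{6}\right)^{2}$ ($f = -1 + \left(2 + \sqrt{-1 - \frac{\left(-5\right)^{2}}{6}}\right)^{2} = -1 + \left(2 + \sqrt{-1 - \frac{25}{6}}\right)^{2} = -1 + \left(2 + \sqrt{- \frac{31}{6}}\right)^{2} = -1 + \left(2 + \frac{i \sqrt{186}}{6}\right)^{2} \approx -2.1667 + 9.0921 i$)
$\left(\left(f - 13\right) 15\right)^{2} = \left(\left(\left(- \frac{13}{6} + \frac{2 i \sqrt{186}}{3}\right) - 13\right) 15\right)^{2} = \left(\left(- \frac{91}{6} + \frac{2 i \sqrt{186}}{3}\right) 15\right)^{2} = \left(- \frac{455}{2} + 10 i \sqrt{186}\right)^{2}$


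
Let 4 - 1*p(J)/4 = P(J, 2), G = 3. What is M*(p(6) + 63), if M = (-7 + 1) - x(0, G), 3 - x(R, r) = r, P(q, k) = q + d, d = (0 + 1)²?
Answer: -306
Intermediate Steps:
d = 1 (d = 1² = 1)
P(q, k) = 1 + q (P(q, k) = q + 1 = 1 + q)
p(J) = 12 - 4*J (p(J) = 16 - 4*(1 + J) = 16 + (-4 - 4*J) = 12 - 4*J)
x(R, r) = 3 - r
M = -6 (M = (-7 + 1) - (3 - 1*3) = -6 - (3 - 3) = -6 - 1*0 = -6 + 0 = -6)
M*(p(6) + 63) = -6*((12 - 4*6) + 63) = -6*((12 - 24) + 63) = -6*(-12 + 63) = -6*51 = -306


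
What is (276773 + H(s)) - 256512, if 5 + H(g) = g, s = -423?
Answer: 19833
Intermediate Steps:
H(g) = -5 + g
(276773 + H(s)) - 256512 = (276773 + (-5 - 423)) - 256512 = (276773 - 428) - 256512 = 276345 - 256512 = 19833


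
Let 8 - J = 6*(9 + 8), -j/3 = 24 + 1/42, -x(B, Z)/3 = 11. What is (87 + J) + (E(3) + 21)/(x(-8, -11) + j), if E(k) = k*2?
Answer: -10675/1471 ≈ -7.2570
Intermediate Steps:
x(B, Z) = -33 (x(B, Z) = -3*11 = -33)
E(k) = 2*k
j = -1009/14 (j = -3*(24 + 1/42) = -3*1009/42 = -1009/14 ≈ -72.071)
J = -94 (J = 8 - 6*(9 + 8) = 8 - 6*17 = 8 - 1*102 = 8 - 102 = -94)
(87 + J) + (E(3) + 21)/(x(-8, -11) + j) = (87 - 94) + (2*3 + 21)/(-33 - 1009/14) = -7 + (6 + 21)/(-1471/14) = -7 + 27*(-14/1471) = -7 - 378/1471 = -10675/1471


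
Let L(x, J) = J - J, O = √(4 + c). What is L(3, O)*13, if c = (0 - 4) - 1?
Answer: 0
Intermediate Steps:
c = -5 (c = -4 - 1 = -5)
O = I (O = √(4 - 5) = √(-1) = I ≈ 1.0*I)
L(x, J) = 0
L(3, O)*13 = 0*13 = 0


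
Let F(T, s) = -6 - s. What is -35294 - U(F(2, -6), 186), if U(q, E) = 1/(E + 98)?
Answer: -10023497/284 ≈ -35294.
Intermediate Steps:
U(q, E) = 1/(98 + E)
-35294 - U(F(2, -6), 186) = -35294 - 1/(98 + 186) = -35294 - 1/284 = -10023497/284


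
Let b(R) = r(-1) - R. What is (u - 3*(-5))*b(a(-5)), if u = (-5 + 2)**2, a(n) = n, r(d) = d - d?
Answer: 120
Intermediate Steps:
r(d) = 0
u = 9 (u = (-3)**2 = 9)
b(R) = -R (b(R) = 0 - R = -R)
(u - 3*(-5))*b(a(-5)) = (9 - 3*(-5))*(-1*(-5)) = (9 + 15)*5 = 24*5 = 120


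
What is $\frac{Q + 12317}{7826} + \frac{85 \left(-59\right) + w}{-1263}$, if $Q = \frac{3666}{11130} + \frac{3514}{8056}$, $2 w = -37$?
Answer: $\frac{7746781768013}{1393479873240} \approx 5.5593$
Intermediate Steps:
$w = - \frac{37}{2}$ ($w = \frac{1}{2} \left(-37\right) = - \frac{37}{2} \approx -18.5$)
$Q = \frac{107931}{140980}$ ($Q = 3666 \cdot \frac{1}{11130} + 3514 \cdot \frac{1}{8056} = \frac{611}{1855} + \frac{1757}{4028} = \frac{107931}{140980} \approx 0.76558$)
$\frac{Q + 12317}{7826} + \frac{85 \left(-59\right) + w}{-1263} = \frac{\frac{107931}{140980} + 12317}{7826} + \frac{85 \left(-59\right) - \frac{37}{2}}{-1263} = \frac{1736558591}{140980} \cdot \frac{1}{7826} + \left(-5015 - \frac{37}{2}\right) \left(- \frac{1}{1263}\right) = \frac{1736558591}{1103309480} - - \frac{10067}{2526} = \frac{1736558591}{1103309480} + \frac{10067}{2526} = \frac{7746781768013}{1393479873240}$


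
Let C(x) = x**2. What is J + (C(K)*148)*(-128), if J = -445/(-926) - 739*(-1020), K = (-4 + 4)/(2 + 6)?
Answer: 698000725/926 ≈ 7.5378e+5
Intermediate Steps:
K = 0 (K = 0/8 = 0*(1/8) = 0)
J = 698000725/926 (J = -445*(-1/926) + 753780 = 445/926 + 753780 = 698000725/926 ≈ 7.5378e+5)
J + (C(K)*148)*(-128) = 698000725/926 + (0**2*148)*(-128) = 698000725/926 + (0*148)*(-128) = 698000725/926 + 0*(-128) = 698000725/926 + 0 = 698000725/926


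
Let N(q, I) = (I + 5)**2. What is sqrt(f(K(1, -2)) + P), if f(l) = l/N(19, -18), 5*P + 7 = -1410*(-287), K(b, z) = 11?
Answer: 3*sqrt(37993390)/65 ≈ 284.49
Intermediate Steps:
P = 404663/5 (P = -7/5 + (-1410*(-287))/5 = -7/5 + (1/5)*404670 = -7/5 + 80934 = 404663/5 ≈ 80933.)
N(q, I) = (5 + I)**2
f(l) = l/169 (f(l) = l/((5 - 18)**2) = l/((-13)**2) = l/169)
sqrt(f(K(1, -2)) + P) = sqrt((1/169)*11 + 404663/5) = sqrt(11/169 + 404663/5) = sqrt(68388102/845) = 3*sqrt(37993390)/65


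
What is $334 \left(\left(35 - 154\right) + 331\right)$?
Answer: $70808$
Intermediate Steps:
$334 \left(\left(35 - 154\right) + 331\right) = 334 \left(-119 + 331\right) = 334 \cdot 212 = 70808$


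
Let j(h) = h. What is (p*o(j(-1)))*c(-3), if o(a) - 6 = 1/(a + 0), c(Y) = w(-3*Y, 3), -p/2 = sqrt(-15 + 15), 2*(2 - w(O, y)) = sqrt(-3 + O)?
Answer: 0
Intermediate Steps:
w(O, y) = 2 - sqrt(-3 + O)/2
p = 0 (p = -2*sqrt(-15 + 15) = -2*sqrt(0) = -2*0 = 0)
c(Y) = 2 - sqrt(-3 - 3*Y)/2
o(a) = 6 + 1/a (o(a) = 6 + 1/(a + 0) = 6 + 1/a)
(p*o(j(-1)))*c(-3) = (0*(6 + 1/(-1)))*(2 - sqrt(-3 - 3*(-3))/2) = (0*(6 - 1))*(2 - sqrt(-3 + 9)/2) = (0*5)*(2 - sqrt(6)/2) = 0*(2 - sqrt(6)/2) = 0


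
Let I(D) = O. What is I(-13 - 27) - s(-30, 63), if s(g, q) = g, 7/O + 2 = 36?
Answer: 1027/34 ≈ 30.206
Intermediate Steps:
O = 7/34 (O = 7/(-2 + 36) = 7/34 ≈ 0.20588)
I(D) = 7/34
I(-13 - 27) - s(-30, 63) = 7/34 - 1*(-30) = 7/34 + 30 = 1027/34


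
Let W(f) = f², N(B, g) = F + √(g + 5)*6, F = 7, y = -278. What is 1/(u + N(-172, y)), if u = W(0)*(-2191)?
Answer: 1/1411 - 6*I*√273/9877 ≈ 0.00070872 - 0.010037*I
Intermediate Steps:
N(B, g) = 7 + 6*√(5 + g) (N(B, g) = 7 + √(g + 5)*6 = 7 + √(5 + g)*6 = 7 + 6*√(5 + g))
u = 0 (u = 0²*(-2191) = 0*(-2191) = 0)
1/(u + N(-172, y)) = 1/(0 + (7 + 6*√(5 - 278))) = 1/(0 + (7 + 6*√(-273))) = 1/(0 + (7 + 6*(I*√273))) = 1/(0 + (7 + 6*I*√273)) = 1/(7 + 6*I*√273)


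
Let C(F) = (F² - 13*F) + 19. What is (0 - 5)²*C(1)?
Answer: 175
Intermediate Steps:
C(F) = 19 + F² - 13*F
(0 - 5)²*C(1) = (0 - 5)²*(19 + 1² - 13*1) = (-5)²*(19 + 1 - 13) = 25*7 = 175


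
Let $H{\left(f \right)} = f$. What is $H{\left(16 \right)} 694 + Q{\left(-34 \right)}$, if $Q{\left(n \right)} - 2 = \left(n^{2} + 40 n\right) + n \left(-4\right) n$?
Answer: $6278$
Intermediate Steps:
$Q{\left(n \right)} = 2 - 3 n^{2} + 40 n$ ($Q{\left(n \right)} = 2 + \left(\left(n^{2} + 40 n\right) + n \left(-4\right) n\right) = 2 + \left(\left(n^{2} + 40 n\right) + - 4 n n\right) = 2 - \left(- 40 n + 3 n^{2}\right) = 2 - 3 n^{2} + 40 n$)
$H{\left(16 \right)} 694 + Q{\left(-34 \right)} = 16 \cdot 694 + \left(2 - 3 \left(-34\right)^{2} + 40 \left(-34\right)\right) = 11104 - 4826 = 6278$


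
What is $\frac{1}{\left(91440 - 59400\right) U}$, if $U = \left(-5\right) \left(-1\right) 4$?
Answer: $\frac{1}{640800} \approx 1.5605 \cdot 10^{-6}$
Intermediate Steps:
$U = 20$ ($U = 5 \cdot 4 = 20$)
$\frac{1}{\left(91440 - 59400\right) U} = \frac{1}{\left(91440 - 59400\right) 20} = \frac{1}{32040} \cdot \frac{1}{20} = \frac{1}{640800}$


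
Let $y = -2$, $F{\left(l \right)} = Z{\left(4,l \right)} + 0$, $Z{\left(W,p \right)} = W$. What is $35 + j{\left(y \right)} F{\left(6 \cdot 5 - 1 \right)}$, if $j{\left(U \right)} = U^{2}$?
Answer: $51$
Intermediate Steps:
$F{\left(l \right)} = 4$ ($F{\left(l \right)} = 4 + 0 = 4$)
$35 + j{\left(y \right)} F{\left(6 \cdot 5 - 1 \right)} = 35 + \left(-2\right)^{2} \cdot 4 = 35 + 4 \cdot 4 = 35 + 16 = 51$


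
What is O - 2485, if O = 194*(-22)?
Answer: -6753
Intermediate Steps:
O = -4268
O - 2485 = -4268 - 2485 = -6753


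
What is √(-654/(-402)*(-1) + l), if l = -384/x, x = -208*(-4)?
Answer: I*√1584349/871 ≈ 1.4451*I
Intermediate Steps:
x = 832
l = -6/13 (l = -384/832 = -384*1/832 = -6/13 ≈ -0.46154)
√(-654/(-402)*(-1) + l) = √(-654/(-402)*(-1) - 6/13) = √(-654*(-1/402)*(-1) - 6/13) = √((109/67)*(-1) - 6/13) = √(-109/67 - 6/13) = √(-1819/871) = I*√1584349/871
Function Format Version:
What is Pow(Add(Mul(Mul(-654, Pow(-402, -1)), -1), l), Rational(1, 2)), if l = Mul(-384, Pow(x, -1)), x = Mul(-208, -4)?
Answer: Mul(Rational(1, 871), I, Pow(1584349, Rational(1, 2))) ≈ Mul(1.4451, I)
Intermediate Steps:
x = 832
l = Rational(-6, 13) (l = Mul(-384, Pow(832, -1)) = Mul(-384, Rational(1, 832)) = Rational(-6, 13) ≈ -0.46154)
Pow(Add(Mul(Mul(-654, Pow(-402, -1)), -1), l), Rational(1, 2)) = Pow(Add(Mul(Mul(-654, Pow(-402, -1)), -1), Rational(-6, 13)), Rational(1, 2)) = Pow(Add(Mul(Mul(-654, Rational(-1, 402)), -1), Rational(-6, 13)), Rational(1, 2)) = Pow(Add(Mul(Rational(109, 67), -1), Rational(-6, 13)), Rational(1, 2)) = Pow(Add(Rational(-109, 67), Rational(-6, 13)), Rational(1, 2)) = Pow(Rational(-1819, 871), Rational(1, 2)) = Mul(Rational(1, 871), I, Pow(1584349, Rational(1, 2)))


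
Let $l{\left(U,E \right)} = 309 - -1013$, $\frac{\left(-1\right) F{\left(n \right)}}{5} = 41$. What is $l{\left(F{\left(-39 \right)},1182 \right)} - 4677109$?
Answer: $-4675787$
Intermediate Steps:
$F{\left(n \right)} = -205$ ($F{\left(n \right)} = \left(-5\right) 41 = -205$)
$l{\left(U,E \right)} = 1322$ ($l{\left(U,E \right)} = 309 + 1013 = 1322$)
$l{\left(F{\left(-39 \right)},1182 \right)} - 4677109 = 1322 - 4677109 = -4675787$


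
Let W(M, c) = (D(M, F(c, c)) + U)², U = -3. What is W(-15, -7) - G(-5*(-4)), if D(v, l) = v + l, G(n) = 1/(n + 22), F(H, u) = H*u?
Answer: 40361/42 ≈ 960.98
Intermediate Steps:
G(n) = 1/(22 + n)
D(v, l) = l + v
W(M, c) = (-3 + M + c²)² (W(M, c) = ((c*c + M) - 3)² = ((c² + M) - 3)² = ((M + c²) - 3)² = (-3 + M + c²)²)
W(-15, -7) - G(-5*(-4)) = (-3 - 15 + (-7)²)² - 1/(22 - 5*(-4)) = (-3 - 15 + 49)² - 1/(22 + 20) = 31² - 1/42 = 961 - 1*1/42 = 961 - 1/42 = 40361/42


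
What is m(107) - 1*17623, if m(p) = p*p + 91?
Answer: -6083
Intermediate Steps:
m(p) = 91 + p² (m(p) = p² + 91 = 91 + p²)
m(107) - 1*17623 = (91 + 107²) - 1*17623 = (91 + 11449) - 17623 = 11540 - 17623 = -6083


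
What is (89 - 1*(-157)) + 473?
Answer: 719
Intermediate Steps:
(89 - 1*(-157)) + 473 = (89 + 157) + 473 = 246 + 473 = 719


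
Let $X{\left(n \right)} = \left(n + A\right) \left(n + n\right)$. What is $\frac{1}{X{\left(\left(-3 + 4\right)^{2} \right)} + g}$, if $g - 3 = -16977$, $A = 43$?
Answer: $- \frac{1}{16886} \approx -5.9221 \cdot 10^{-5}$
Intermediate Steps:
$X{\left(n \right)} = 2 n \left(43 + n\right)$ ($X{\left(n \right)} = \left(n + 43\right) \left(n + n\right) = \left(43 + n\right) 2 n = 2 n \left(43 + n\right)$)
$g = -16974$ ($g = 3 - 16977 = -16974$)
$\frac{1}{X{\left(\left(-3 + 4\right)^{2} \right)} + g} = \frac{1}{2 \left(-3 + 4\right)^{2} \left(43 + \left(-3 + 4\right)^{2}\right) - 16974} = \frac{1}{2 \cdot 1^{2} \left(43 + 1^{2}\right) - 16974} = \frac{1}{2 \cdot 1 \left(43 + 1\right) - 16974} = \frac{1}{2 \cdot 1 \cdot 44 - 16974} = \frac{1}{88 - 16974} = \frac{1}{-16886} = - \frac{1}{16886}$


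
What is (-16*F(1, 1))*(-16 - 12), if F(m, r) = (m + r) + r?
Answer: 1344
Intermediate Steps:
F(m, r) = m + 2*r
(-16*F(1, 1))*(-16 - 12) = (-16*(1 + 2*1))*(-16 - 12) = -16*(1 + 2)*(-28) = -16*3*(-28) = -48*(-28) = 1344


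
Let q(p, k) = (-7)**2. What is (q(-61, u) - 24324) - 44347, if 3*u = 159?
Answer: -68622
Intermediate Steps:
u = 53 (u = (1/3)*159 = 53)
q(p, k) = 49
(q(-61, u) - 24324) - 44347 = (49 - 24324) - 44347 = -24275 - 44347 = -68622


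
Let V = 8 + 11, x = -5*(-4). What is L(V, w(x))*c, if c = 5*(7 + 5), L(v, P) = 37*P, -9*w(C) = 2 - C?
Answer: 4440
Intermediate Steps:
x = 20
w(C) = -2/9 + C/9 (w(C) = -(2 - C)/9 = -2/9 + C/9)
V = 19
c = 60 (c = 5*12 = 60)
L(V, w(x))*c = (37*(-2/9 + (⅑)*20))*60 = (37*(-2/9 + 20/9))*60 = (37*2)*60 = 74*60 = 4440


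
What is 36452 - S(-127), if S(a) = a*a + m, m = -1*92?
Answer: 20415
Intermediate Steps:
m = -92
S(a) = -92 + a² (S(a) = a*a - 92 = a² - 92 = -92 + a²)
36452 - S(-127) = 36452 - (-92 + (-127)²) = 36452 - (-92 + 16129) = 36452 - 1*16037 = 36452 - 16037 = 20415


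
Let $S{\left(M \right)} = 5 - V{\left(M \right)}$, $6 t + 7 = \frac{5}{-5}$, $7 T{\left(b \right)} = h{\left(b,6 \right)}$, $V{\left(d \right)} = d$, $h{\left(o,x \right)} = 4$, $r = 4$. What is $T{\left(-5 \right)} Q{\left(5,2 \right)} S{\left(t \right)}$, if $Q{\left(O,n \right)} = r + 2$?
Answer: $\frac{152}{7} \approx 21.714$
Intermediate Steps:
$T{\left(b \right)} = \frac{4}{7}$ ($T{\left(b \right)} = \frac{1}{7} \cdot 4 = \frac{4}{7}$)
$t = - \frac{4}{3}$ ($t = - \frac{7}{6} + \frac{5 \frac{1}{-5}}{6} = - \frac{7}{6} + \frac{5 \left(- \frac{1}{5}\right)}{6} = - \frac{7}{6} + \frac{1}{6} \left(-1\right) = - \frac{7}{6} - \frac{1}{6} = - \frac{4}{3} \approx -1.3333$)
$Q{\left(O,n \right)} = 6$ ($Q{\left(O,n \right)} = 4 + 2 = 6$)
$S{\left(M \right)} = 5 - M$
$T{\left(-5 \right)} Q{\left(5,2 \right)} S{\left(t \right)} = \frac{4}{7} \cdot 6 \left(5 - - \frac{4}{3}\right) = \frac{24 \left(5 + \frac{4}{3}\right)}{7} = \frac{24}{7} \cdot \frac{19}{3} = \frac{152}{7}$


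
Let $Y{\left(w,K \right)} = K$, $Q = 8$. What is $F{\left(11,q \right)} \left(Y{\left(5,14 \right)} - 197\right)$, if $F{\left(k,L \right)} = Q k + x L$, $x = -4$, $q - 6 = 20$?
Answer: $2928$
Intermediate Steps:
$q = 26$ ($q = 6 + 20 = 26$)
$F{\left(k,L \right)} = - 4 L + 8 k$ ($F{\left(k,L \right)} = 8 k - 4 L = - 4 L + 8 k$)
$F{\left(11,q \right)} \left(Y{\left(5,14 \right)} - 197\right) = \left(\left(-4\right) 26 + 8 \cdot 11\right) \left(14 - 197\right) = \left(-104 + 88\right) \left(-183\right) = \left(-16\right) \left(-183\right) = 2928$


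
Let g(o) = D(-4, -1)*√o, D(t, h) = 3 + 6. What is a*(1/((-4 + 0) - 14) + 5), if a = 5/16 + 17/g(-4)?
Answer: 445/288 - 1513*I/324 ≈ 1.5451 - 4.6698*I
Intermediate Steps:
D(t, h) = 9
g(o) = 9*√o
a = 5/16 - 17*I/18 (a = 5/16 + 17/((9*√(-4))) = 5*(1/16) + 17/((9*(2*I))) = 5/16 + 17/((18*I)) = 5/16 + 17*(-I/18) = 5/16 - 17*I/18 ≈ 0.3125 - 0.94444*I)
a*(1/((-4 + 0) - 14) + 5) = (5/16 - 17*I/18)*(1/((-4 + 0) - 14) + 5) = (5/16 - 17*I/18)*(1/(-4 - 14) + 5) = (5/16 - 17*I/18)*(1/(-18) + 5) = (5/16 - 17*I/18)*(-1/18 + 5) = (5/16 - 17*I/18)*(89/18) = 445/288 - 1513*I/324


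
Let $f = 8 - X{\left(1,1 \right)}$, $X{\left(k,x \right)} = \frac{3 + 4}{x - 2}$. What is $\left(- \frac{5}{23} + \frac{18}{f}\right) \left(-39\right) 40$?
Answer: $- \frac{35256}{23} \approx -1532.9$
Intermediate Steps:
$X{\left(k,x \right)} = \frac{7}{-2 + x}$
$f = 15$ ($f = 8 - \frac{7}{-2 + 1} = 8 - \frac{7}{-1} = 8 - 7 \left(-1\right) = 8 - -7 = 8 + 7 = 15$)
$\left(- \frac{5}{23} + \frac{18}{f}\right) \left(-39\right) 40 = \left(- \frac{5}{23} + \frac{18}{15}\right) \left(-39\right) 40 = \left(\left(-5\right) \frac{1}{23} + 18 \cdot \frac{1}{15}\right) \left(-39\right) 40 = \left(- \frac{5}{23} + \frac{6}{5}\right) \left(-39\right) 40 = \frac{113}{115} \left(-39\right) 40 = \left(- \frac{4407}{115}\right) 40 = - \frac{35256}{23}$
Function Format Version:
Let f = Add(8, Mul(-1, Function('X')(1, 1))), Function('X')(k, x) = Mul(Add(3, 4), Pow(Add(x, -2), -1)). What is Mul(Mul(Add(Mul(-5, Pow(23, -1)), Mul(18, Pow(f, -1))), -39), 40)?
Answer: Rational(-35256, 23) ≈ -1532.9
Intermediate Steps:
Function('X')(k, x) = Mul(7, Pow(Add(-2, x), -1))
f = 15 (f = Add(8, Mul(-1, Mul(7, Pow(Add(-2, 1), -1)))) = Add(8, Mul(-1, Mul(7, Pow(-1, -1)))) = Add(8, Mul(-1, Mul(7, -1))) = Add(8, Mul(-1, -7)) = Add(8, 7) = 15)
Mul(Mul(Add(Mul(-5, Pow(23, -1)), Mul(18, Pow(f, -1))), -39), 40) = Mul(Mul(Add(Mul(-5, Pow(23, -1)), Mul(18, Pow(15, -1))), -39), 40) = Mul(Mul(Add(Mul(-5, Rational(1, 23)), Mul(18, Rational(1, 15))), -39), 40) = Mul(Mul(Add(Rational(-5, 23), Rational(6, 5)), -39), 40) = Mul(Mul(Rational(113, 115), -39), 40) = Mul(Rational(-4407, 115), 40) = Rational(-35256, 23)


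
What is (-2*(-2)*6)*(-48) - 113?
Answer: -1265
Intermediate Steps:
(-2*(-2)*6)*(-48) - 113 = (4*6)*(-48) - 113 = 24*(-48) - 113 = -1152 - 113 = -1265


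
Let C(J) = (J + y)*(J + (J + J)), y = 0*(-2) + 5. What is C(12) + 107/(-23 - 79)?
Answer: 62317/102 ≈ 610.95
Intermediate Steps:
y = 5 (y = 0 + 5 = 5)
C(J) = 3*J*(5 + J) (C(J) = (J + 5)*(J + (J + J)) = (5 + J)*(J + 2*J) = (5 + J)*(3*J) = 3*J*(5 + J))
C(12) + 107/(-23 - 79) = 3*12*(5 + 12) + 107/(-23 - 79) = 3*12*17 + 107/(-102) = 612 - 1/102*107 = 612 - 107/102 = 62317/102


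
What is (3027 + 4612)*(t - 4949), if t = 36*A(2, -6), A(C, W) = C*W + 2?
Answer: -40555451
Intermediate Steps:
A(C, W) = 2 + C*W
t = -360 (t = 36*(2 + 2*(-6)) = 36*(2 - 12) = 36*(-10) = -360)
(3027 + 4612)*(t - 4949) = (3027 + 4612)*(-360 - 4949) = 7639*(-5309) = -40555451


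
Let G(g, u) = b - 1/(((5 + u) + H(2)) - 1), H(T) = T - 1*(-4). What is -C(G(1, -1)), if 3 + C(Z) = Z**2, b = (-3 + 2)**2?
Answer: 179/81 ≈ 2.2099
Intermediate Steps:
H(T) = 4 + T (H(T) = T + 4 = 4 + T)
b = 1 (b = (-1)**2 = 1)
G(g, u) = 1 - 1/(10 + u) (G(g, u) = 1 - 1/(((5 + u) + (4 + 2)) - 1) = 1 - 1/(((5 + u) + 6) - 1) = 1 - 1/((11 + u) - 1) = 1 - 1/(10 + u))
C(Z) = -3 + Z**2
-C(G(1, -1)) = -(-3 + ((9 - 1)/(10 - 1))**2) = -(-3 + (8/9)**2) = -(-3 + 64/81) = -1*(-179/81) = 179/81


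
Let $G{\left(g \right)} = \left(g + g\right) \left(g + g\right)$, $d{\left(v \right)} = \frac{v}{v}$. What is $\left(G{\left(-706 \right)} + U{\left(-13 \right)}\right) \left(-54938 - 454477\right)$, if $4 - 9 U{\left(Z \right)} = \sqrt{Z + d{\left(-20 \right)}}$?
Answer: $- \frac{3046929978500}{3} + \frac{339610 i \sqrt{3}}{3} \approx -1.0156 \cdot 10^{12} + 1.9607 \cdot 10^{5} i$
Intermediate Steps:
$d{\left(v \right)} = 1$
$U{\left(Z \right)} = \frac{4}{9} - \frac{\sqrt{1 + Z}}{9}$ ($U{\left(Z \right)} = \frac{4}{9} - \frac{\sqrt{Z + 1}}{9} = \frac{4}{9} - \frac{\sqrt{1 + Z}}{9}$)
$G{\left(g \right)} = 4 g^{2}$ ($G{\left(g \right)} = 2 g 2 g = 4 g^{2}$)
$\left(G{\left(-706 \right)} + U{\left(-13 \right)}\right) \left(-54938 - 454477\right) = \left(4 \left(-706\right)^{2} + \left(\frac{4}{9} - \frac{\sqrt{1 - 13}}{9}\right)\right) \left(-54938 - 454477\right) = \left(4 \cdot 498436 + \left(\frac{4}{9} - \frac{\sqrt{-12}}{9}\right)\right) \left(-509415\right) = \left(1993744 + \left(\frac{4}{9} - \frac{2 i \sqrt{3}}{9}\right)\right) \left(-509415\right) = \left(\frac{17943700}{9} - \frac{2 i \sqrt{3}}{9}\right) \left(-509415\right) = - \frac{3046929978500}{3} + \frac{339610 i \sqrt{3}}{3}$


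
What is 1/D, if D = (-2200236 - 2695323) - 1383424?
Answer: -1/6278983 ≈ -1.5926e-7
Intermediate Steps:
D = -6278983 (D = -4895559 - 1383424 = -6278983)
1/D = 1/(-6278983) = -1/6278983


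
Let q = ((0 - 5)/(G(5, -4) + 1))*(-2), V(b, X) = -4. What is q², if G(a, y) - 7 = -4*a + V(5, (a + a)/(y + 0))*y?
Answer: 25/4 ≈ 6.2500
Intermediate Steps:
G(a, y) = 7 - 4*a - 4*y (G(a, y) = 7 + (-4*a - 4*y) = 7 - 4*a - 4*y)
q = 5/2 (q = ((0 - 5)/((7 - 4*5 - 4*(-4)) + 1))*(-2) = -5/((7 - 20 + 16) + 1)*(-2) = -5/(3 + 1)*(-2) = -5/4*(-2) = 5/2 ≈ 2.5000)
q² = (5/2)² = 25/4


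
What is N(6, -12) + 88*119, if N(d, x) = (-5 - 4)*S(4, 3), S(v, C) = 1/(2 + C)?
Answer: 52351/5 ≈ 10470.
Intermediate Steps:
N(d, x) = -9/5 (N(d, x) = (-5 - 4)/(2 + 3) = -9/5)
N(6, -12) + 88*119 = -9/5 + 88*119 = -9/5 + 10472 = 52351/5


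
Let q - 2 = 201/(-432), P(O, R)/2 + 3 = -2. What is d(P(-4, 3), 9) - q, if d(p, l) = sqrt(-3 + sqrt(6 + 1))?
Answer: -221/144 + I*sqrt(3 - sqrt(7)) ≈ -1.5347 + 0.59519*I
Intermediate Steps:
P(O, R) = -10 (P(O, R) = -6 + 2*(-2) = -6 - 4 = -10)
q = 221/144 (q = 2 + 201/(-432) = 2 + 201*(-1/432) = 2 - 67/144 = 221/144 ≈ 1.5347)
d(p, l) = sqrt(-3 + sqrt(7))
d(P(-4, 3), 9) - q = sqrt(-3 + sqrt(7)) - 1*221/144 = sqrt(-3 + sqrt(7)) - 221/144 = -221/144 + sqrt(-3 + sqrt(7))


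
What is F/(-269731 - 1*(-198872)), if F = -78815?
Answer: 78815/70859 ≈ 1.1123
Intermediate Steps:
F/(-269731 - 1*(-198872)) = -78815/(-269731 - 1*(-198872)) = -78815/(-269731 + 198872) = -78815/(-70859) = -78815*(-1/70859) = 78815/70859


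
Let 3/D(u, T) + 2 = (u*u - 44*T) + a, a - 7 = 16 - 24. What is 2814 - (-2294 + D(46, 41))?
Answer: 526123/103 ≈ 5108.0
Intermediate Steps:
a = -1 (a = 7 + (16 - 24) = 7 - 8 = -1)
D(u, T) = 3/(-3 + u² - 44*T) (D(u, T) = 3/(-2 + ((u*u - 44*T) - 1)) = 3/(-2 + ((u² - 44*T) - 1)) = 3/(-2 + (-1 + u² - 44*T)) = 3/(-3 + u² - 44*T))
2814 - (-2294 + D(46, 41)) = 2814 - (-2294 + 3/(-3 + 46² - 44*41)) = 2814 - (-2294 + 3/(-3 + 2116 - 1804)) = 2814 - (-2294 + 3/309) = 2814 - (-2294 + 3*(1/309)) = 2814 - (-2294 + 1/103) = 2814 - 1*(-236281/103) = 2814 + 236281/103 = 526123/103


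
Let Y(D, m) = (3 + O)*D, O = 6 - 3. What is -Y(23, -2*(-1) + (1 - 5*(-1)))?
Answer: -138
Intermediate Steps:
O = 3
Y(D, m) = 6*D (Y(D, m) = (3 + 3)*D = 6*D)
-Y(23, -2*(-1) + (1 - 5*(-1))) = -6*23 = -1*138 = -138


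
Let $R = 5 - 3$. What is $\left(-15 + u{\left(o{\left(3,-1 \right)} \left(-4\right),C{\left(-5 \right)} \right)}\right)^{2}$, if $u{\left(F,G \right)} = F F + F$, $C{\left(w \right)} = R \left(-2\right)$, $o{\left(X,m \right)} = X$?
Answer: $13689$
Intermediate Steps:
$R = 2$
$C{\left(w \right)} = -4$ ($C{\left(w \right)} = 2 \left(-2\right) = -4$)
$u{\left(F,G \right)} = F + F^{2}$ ($u{\left(F,G \right)} = F^{2} + F = F + F^{2}$)
$\left(-15 + u{\left(o{\left(3,-1 \right)} \left(-4\right),C{\left(-5 \right)} \right)}\right)^{2} = \left(-15 + 3 \left(-4\right) \left(1 + 3 \left(-4\right)\right)\right)^{2} = \left(-15 - 12 \left(1 - 12\right)\right)^{2} = \left(-15 - -132\right)^{2} = \left(-15 + 132\right)^{2} = 117^{2} = 13689$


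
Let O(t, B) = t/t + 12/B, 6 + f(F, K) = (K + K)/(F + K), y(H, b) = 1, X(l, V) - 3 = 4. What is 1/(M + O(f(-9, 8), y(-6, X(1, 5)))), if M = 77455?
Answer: 1/77468 ≈ 1.2909e-5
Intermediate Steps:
X(l, V) = 7 (X(l, V) = 3 + 4 = 7)
f(F, K) = -6 + 2*K/(F + K) (f(F, K) = -6 + (K + K)/(F + K) = -6 + (2*K)/(F + K) = -6 + 2*K/(F + K))
O(t, B) = 1 + 12/B
1/(M + O(f(-9, 8), y(-6, X(1, 5)))) = 1/(77455 + (12 + 1)/1) = 1/(77455 + 1*13) = 1/(77455 + 13) = 1/77468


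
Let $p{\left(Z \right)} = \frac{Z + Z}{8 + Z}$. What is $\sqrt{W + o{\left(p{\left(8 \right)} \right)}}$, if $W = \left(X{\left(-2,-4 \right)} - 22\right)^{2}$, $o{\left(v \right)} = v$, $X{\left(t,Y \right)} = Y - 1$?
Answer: $\sqrt{730} \approx 27.019$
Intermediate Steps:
$p{\left(Z \right)} = \frac{2 Z}{8 + Z}$
$X{\left(t,Y \right)} = -1 + Y$
$W = 729$ ($W = \left(\left(-1 - 4\right) - 22\right)^{2} = \left(-5 - 22\right)^{2} = \left(-27\right)^{2} = 729$)
$\sqrt{W + o{\left(p{\left(8 \right)} \right)}} = \sqrt{729 + 2 \cdot 8 \frac{1}{8 + 8}} = \sqrt{729 + 2 \cdot 8 \cdot \frac{1}{16}} = \sqrt{729 + 1} = \sqrt{730}$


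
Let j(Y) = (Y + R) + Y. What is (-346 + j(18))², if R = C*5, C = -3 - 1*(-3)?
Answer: 96100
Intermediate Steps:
C = 0 (C = -3 + 3 = 0)
R = 0 (R = 0*5 = 0)
j(Y) = 2*Y (j(Y) = (Y + 0) + Y = Y + Y = 2*Y)
(-346 + j(18))² = (-346 + 2*18)² = (-346 + 36)² = (-310)² = 96100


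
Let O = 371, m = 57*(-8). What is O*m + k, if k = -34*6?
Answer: -169380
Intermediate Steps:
k = -204
m = -456
O*m + k = 371*(-456) - 204 = -169176 - 204 = -169380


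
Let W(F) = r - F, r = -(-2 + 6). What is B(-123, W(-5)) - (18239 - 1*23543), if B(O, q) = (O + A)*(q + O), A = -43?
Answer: 25556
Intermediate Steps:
r = -4 (r = -1*4 = -4)
W(F) = -4 - F
B(O, q) = (-43 + O)*(O + q) (B(O, q) = (O - 43)*(q + O) = (-43 + O)*(O + q))
B(-123, W(-5)) - (18239 - 1*23543) = ((-123)**2 - 43*(-123) - 43*(-4 - 1*(-5)) - 123*(-4 - 1*(-5))) - (18239 - 1*23543) = (15129 + 5289 - 43*(-4 + 5) - 123*(-4 + 5)) - (18239 - 23543) = (15129 + 5289 - 43*1 - 123*1) - 1*(-5304) = (15129 + 5289 - 43 - 123) + 5304 = 20252 + 5304 = 25556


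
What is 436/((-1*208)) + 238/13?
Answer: 843/52 ≈ 16.212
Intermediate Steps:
436/((-1*208)) + 238/13 = 436/(-208) + 238*(1/13) = 436*(-1/208) + 238/13 = -109/52 + 238/13 = 843/52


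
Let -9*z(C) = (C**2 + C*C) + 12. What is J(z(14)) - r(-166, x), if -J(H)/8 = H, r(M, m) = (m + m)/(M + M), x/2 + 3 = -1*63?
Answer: 267662/747 ≈ 358.32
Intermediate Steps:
x = -132 (x = -6 + 2*(-1*63) = -6 + 2*(-63) = -6 - 126 = -132)
r(M, m) = m/M (r(M, m) = (2*m)/((2*M)) = (2*m)*(1/(2*M)) = m/M)
z(C) = -4/3 - 2*C**2/9 (z(C) = -((C**2 + C*C) + 12)/9 = -((C**2 + C**2) + 12)/9 = -(2*C**2 + 12)/9 = -(12 + 2*C**2)/9 = -4/3 - 2*C**2/9)
J(H) = -8*H
J(z(14)) - r(-166, x) = -8*(-4/3 - 2/9*14**2) - (-132)/(-166) = -8*(-4/3 - 2/9*196) - (-132)*(-1)/166 = -8*(-4/3 - 392/9) - 1*66/83 = -8*(-404/9) - 66/83 = 3232/9 - 66/83 = 267662/747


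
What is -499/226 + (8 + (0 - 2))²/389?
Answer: -185975/87914 ≈ -2.1154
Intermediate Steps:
-499/226 + (8 + (0 - 2))²/389 = -499*1/226 + (8 - 2)²*(1/389) = -499/226 + 6²*(1/389) = -499/226 + 36*(1/389) = -499/226 + 36/389 = -185975/87914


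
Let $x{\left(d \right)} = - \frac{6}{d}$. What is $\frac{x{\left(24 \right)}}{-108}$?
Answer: $\frac{1}{432} \approx 0.0023148$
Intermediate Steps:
$\frac{x{\left(24 \right)}}{-108} = \frac{\left(-6\right) \frac{1}{24}}{-108} = \left(-6\right) \frac{1}{24} \left(- \frac{1}{108}\right) = \left(- \frac{1}{4}\right) \left(- \frac{1}{108}\right) = \frac{1}{432}$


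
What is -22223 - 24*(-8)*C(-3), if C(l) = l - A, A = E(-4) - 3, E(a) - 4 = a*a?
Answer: -26063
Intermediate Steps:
E(a) = 4 + a² (E(a) = 4 + a*a = 4 + a²)
A = 17 (A = (4 + (-4)²) - 3 = (4 + 16) - 3 = 20 - 3 = 17)
C(l) = -17 + l (C(l) = l - 1*17 = l - 17 = -17 + l)
-22223 - 24*(-8)*C(-3) = -22223 - 24*(-8)*(-17 - 3) = -22223 - (-192)*(-20) = -22223 - 1*3840 = -22223 - 3840 = -26063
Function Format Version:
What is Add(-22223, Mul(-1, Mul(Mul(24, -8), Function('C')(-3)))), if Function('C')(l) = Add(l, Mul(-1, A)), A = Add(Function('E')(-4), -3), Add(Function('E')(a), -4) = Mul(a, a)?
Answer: -26063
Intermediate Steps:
Function('E')(a) = Add(4, Pow(a, 2)) (Function('E')(a) = Add(4, Mul(a, a)) = Add(4, Pow(a, 2)))
A = 17 (A = Add(Add(4, Pow(-4, 2)), -3) = Add(Add(4, 16), -3) = Add(20, -3) = 17)
Function('C')(l) = Add(-17, l) (Function('C')(l) = Add(l, Mul(-1, 17)) = Add(l, -17) = Add(-17, l))
Add(-22223, Mul(-1, Mul(Mul(24, -8), Function('C')(-3)))) = Add(-22223, Mul(-1, Mul(Mul(24, -8), Add(-17, -3)))) = Add(-22223, Mul(-1, Mul(-192, -20))) = Add(-22223, Mul(-1, 3840)) = Add(-22223, -3840) = -26063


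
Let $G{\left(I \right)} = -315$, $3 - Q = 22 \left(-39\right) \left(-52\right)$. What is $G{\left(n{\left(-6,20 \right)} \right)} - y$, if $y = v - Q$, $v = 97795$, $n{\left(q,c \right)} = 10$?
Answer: $-142723$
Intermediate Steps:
$Q = -44613$ ($Q = 3 - 22 \left(-39\right) \left(-52\right) = 3 - \left(-858\right) \left(-52\right) = 3 - 44616 = -44613$)
$y = 142408$ ($y = 97795 - -44613 = 97795 + 44613 = 142408$)
$G{\left(n{\left(-6,20 \right)} \right)} - y = -315 - 142408 = -142723$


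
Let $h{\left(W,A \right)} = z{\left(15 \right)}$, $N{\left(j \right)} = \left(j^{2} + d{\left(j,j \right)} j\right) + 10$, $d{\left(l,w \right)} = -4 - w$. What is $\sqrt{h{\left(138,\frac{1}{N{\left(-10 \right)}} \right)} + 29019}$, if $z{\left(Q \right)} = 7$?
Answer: $\sqrt{29026} \approx 170.37$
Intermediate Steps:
$N{\left(j \right)} = 10 + j^{2} + j \left(-4 - j\right)$ ($N{\left(j \right)} = \left(j^{2} + \left(-4 - j\right) j\right) + 10 = \left(j^{2} + j \left(-4 - j\right)\right) + 10 = 10 + j^{2} + j \left(-4 - j\right)$)
$h{\left(W,A \right)} = 7$
$\sqrt{h{\left(138,\frac{1}{N{\left(-10 \right)}} \right)} + 29019} = \sqrt{7 + 29019} = \sqrt{29026}$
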